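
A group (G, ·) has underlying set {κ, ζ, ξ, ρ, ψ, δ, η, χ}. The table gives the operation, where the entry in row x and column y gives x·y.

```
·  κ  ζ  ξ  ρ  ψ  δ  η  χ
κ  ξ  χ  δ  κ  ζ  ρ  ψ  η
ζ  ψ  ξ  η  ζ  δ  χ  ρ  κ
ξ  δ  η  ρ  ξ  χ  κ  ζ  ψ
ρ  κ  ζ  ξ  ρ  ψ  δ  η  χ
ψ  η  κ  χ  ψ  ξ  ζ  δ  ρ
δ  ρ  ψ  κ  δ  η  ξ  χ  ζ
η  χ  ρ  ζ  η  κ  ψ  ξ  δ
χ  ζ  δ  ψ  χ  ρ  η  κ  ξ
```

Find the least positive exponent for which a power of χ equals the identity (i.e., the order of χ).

4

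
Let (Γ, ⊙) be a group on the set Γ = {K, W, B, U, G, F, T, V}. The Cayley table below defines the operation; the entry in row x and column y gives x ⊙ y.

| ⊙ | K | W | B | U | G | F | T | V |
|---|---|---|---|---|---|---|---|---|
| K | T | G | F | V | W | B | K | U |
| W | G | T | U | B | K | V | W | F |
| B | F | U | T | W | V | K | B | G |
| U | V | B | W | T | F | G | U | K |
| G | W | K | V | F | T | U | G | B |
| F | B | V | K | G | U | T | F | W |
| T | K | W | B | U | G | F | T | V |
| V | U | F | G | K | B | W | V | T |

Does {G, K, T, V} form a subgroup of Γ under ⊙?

K ⊙ G = W, which is not in {G, K, T, V}.
The subset is not closed under ⊙, so it is not a subgroup.

No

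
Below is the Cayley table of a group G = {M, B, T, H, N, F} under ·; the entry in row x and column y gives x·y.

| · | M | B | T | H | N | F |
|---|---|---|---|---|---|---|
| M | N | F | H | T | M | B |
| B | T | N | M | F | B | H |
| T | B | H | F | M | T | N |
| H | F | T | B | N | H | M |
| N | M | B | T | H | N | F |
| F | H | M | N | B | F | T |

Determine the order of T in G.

3

The identity element is N (its row matches the header).
T^1 = T
T^2 = T·T = F
T^3 = F·T = N
The first power of T equal to the identity is T^3, so ord(T) = 3.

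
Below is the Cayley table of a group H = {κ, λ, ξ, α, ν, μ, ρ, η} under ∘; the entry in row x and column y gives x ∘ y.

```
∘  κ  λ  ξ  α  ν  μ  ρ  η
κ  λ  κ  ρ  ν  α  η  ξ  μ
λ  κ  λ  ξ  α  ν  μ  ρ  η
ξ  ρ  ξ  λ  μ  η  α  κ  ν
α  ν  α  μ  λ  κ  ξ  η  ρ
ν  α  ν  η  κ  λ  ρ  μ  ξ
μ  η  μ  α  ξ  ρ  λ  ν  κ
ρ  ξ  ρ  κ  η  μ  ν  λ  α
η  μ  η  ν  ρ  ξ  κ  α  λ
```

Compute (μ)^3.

μ^1 = μ
μ^2 = μ ∘ μ = λ
μ^3 = λ ∘ μ = μ

μ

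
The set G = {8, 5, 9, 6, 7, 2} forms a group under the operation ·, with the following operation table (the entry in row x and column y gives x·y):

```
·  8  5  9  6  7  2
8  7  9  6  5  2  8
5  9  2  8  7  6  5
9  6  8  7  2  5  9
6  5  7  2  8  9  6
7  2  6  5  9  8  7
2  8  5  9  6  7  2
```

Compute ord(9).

6

The identity element is 2 (its row matches the header).
9^1 = 9
9^2 = 9·9 = 7
9^3 = 7·9 = 5
9^4 = 5·9 = 8
9^5 = 8·9 = 6
9^6 = 6·9 = 2
The first power of 9 equal to the identity is 9^6, so ord(9) = 6.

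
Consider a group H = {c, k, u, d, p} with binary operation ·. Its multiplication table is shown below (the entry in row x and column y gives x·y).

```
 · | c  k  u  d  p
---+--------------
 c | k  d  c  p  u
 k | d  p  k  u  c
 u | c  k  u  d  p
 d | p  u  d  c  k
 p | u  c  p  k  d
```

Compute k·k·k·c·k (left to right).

k·k = p
p·k = c
c·c = k
k·k = p
(Structurally, H here is isomorphic to the cyclic group Z_5.)

p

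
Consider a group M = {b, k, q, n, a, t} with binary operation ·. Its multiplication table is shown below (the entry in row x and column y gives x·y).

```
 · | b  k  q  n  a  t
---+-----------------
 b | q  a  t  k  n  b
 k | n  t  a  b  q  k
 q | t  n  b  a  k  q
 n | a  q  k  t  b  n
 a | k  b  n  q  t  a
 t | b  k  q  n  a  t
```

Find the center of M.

{t}

An element z is central iff its row equals its column in the table.
For k: k·q = a ≠ n = q·k, so k ∉ Z.
Checking each element this way leaves Z(M) = {t}.
(Structurally, M here is isomorphic to the symmetric group S_3.)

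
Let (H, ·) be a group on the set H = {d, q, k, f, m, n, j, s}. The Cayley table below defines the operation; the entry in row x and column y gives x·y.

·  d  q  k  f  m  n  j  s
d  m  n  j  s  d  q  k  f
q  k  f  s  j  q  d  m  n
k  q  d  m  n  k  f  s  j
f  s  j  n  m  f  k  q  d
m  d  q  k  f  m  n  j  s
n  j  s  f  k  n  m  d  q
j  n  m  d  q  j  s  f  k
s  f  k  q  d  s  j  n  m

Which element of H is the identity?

m

The identity e satisfies e·x = x for all x, so its row in the table reproduces the column headers.
Row m reads: d, q, k, f, m, n, j, s — exactly the header order. So m is the identity.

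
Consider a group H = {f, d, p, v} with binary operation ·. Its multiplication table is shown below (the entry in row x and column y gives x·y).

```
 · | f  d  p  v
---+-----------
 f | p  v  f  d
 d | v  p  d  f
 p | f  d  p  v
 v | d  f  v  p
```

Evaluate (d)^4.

d^1 = d
d^2 = d·d = p
d^3 = p·d = d
d^4 = d·d = p

p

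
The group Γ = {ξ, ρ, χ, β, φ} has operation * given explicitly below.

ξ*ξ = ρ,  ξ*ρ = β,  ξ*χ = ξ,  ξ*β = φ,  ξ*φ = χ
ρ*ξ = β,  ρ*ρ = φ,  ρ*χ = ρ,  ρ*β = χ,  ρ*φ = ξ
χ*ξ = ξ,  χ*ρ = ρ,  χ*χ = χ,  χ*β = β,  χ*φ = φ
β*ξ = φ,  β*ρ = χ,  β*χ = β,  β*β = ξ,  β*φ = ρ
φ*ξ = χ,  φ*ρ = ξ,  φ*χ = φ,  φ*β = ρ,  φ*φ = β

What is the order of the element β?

5

The identity element is χ (its row matches the header).
β^1 = β
β^2 = β * β = ξ
β^3 = ξ * β = φ
β^4 = φ * β = ρ
β^5 = ρ * β = χ
The first power of β equal to the identity is β^5, so ord(β) = 5.
(Structurally, Γ here is isomorphic to the cyclic group Z_5.)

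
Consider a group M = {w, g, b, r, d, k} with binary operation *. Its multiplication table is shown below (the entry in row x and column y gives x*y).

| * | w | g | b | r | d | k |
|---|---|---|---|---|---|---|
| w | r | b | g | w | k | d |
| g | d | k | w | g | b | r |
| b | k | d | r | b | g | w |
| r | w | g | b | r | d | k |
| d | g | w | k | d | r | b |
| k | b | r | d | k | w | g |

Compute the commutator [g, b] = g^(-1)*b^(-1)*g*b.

Identity is r; from the table g^(-1) = k and b^(-1) = b.
k*b = d
d*g = w
w*b = g

g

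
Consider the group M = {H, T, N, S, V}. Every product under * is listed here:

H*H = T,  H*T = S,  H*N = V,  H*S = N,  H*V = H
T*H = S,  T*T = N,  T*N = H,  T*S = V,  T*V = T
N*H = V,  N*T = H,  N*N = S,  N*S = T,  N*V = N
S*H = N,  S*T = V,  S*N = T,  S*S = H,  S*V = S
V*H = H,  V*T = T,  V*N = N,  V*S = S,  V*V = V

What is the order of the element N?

5

The identity element is V (its row matches the header).
N^1 = N
N^2 = N*N = S
N^3 = S*N = T
N^4 = T*N = H
N^5 = H*N = V
The first power of N equal to the identity is N^5, so ord(N) = 5.
(Structurally, M here is isomorphic to the cyclic group Z_5.)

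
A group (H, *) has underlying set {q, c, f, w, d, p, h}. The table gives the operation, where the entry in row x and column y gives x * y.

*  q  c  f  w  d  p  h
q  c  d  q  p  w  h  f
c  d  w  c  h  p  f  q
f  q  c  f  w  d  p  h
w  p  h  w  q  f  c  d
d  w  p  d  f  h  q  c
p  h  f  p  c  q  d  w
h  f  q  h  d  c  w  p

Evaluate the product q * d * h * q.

q * d = w
w * h = d
d * q = w

w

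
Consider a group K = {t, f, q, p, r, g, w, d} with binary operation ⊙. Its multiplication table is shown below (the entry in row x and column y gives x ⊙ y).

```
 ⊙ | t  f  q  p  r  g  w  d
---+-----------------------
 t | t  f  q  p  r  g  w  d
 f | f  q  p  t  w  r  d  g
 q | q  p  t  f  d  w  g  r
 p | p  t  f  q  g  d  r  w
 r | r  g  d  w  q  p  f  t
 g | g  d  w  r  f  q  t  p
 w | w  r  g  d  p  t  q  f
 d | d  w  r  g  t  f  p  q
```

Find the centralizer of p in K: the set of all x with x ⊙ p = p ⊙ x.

Compare row p with column p entry by entry.
f ⊙ p = t = p ⊙ f, so f commutes with p.
g ⊙ p = r but p ⊙ g = d, so g does not.
Collecting the elements that commute with p: C(p) = {f, p, q, t}.

{f, p, q, t}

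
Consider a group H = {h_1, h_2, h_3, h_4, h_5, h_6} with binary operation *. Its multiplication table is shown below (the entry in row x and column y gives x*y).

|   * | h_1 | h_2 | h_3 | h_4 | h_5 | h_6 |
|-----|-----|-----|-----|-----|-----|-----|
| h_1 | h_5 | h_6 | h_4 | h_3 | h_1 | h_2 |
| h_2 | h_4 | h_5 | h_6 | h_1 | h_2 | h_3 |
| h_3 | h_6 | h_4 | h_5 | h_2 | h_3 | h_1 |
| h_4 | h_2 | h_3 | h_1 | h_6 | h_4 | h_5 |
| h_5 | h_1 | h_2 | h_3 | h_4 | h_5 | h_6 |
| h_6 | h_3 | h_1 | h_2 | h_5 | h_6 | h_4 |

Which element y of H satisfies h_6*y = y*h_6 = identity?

h_4

First locate the identity: row h_5 matches the header, so h_5 is the identity.
Scan row h_6 for h_5: h_6*h_4 = h_5. Hence h_6^(-1) = h_4.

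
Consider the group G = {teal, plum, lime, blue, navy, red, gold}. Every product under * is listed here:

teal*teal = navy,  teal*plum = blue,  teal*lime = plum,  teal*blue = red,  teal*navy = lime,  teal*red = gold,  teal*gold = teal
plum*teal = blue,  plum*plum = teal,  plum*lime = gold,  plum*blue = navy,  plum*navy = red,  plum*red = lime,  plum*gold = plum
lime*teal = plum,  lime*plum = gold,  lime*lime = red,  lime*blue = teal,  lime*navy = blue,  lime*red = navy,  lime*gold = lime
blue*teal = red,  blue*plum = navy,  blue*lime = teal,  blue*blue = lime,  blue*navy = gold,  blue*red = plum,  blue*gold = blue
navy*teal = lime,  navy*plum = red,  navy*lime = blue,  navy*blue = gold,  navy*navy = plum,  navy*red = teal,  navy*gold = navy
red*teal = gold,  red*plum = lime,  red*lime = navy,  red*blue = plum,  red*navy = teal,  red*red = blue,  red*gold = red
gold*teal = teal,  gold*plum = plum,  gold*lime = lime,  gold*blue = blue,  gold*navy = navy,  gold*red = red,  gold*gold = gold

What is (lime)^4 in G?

lime^1 = lime
lime^2 = lime * lime = red
lime^3 = red * lime = navy
lime^4 = navy * lime = blue

blue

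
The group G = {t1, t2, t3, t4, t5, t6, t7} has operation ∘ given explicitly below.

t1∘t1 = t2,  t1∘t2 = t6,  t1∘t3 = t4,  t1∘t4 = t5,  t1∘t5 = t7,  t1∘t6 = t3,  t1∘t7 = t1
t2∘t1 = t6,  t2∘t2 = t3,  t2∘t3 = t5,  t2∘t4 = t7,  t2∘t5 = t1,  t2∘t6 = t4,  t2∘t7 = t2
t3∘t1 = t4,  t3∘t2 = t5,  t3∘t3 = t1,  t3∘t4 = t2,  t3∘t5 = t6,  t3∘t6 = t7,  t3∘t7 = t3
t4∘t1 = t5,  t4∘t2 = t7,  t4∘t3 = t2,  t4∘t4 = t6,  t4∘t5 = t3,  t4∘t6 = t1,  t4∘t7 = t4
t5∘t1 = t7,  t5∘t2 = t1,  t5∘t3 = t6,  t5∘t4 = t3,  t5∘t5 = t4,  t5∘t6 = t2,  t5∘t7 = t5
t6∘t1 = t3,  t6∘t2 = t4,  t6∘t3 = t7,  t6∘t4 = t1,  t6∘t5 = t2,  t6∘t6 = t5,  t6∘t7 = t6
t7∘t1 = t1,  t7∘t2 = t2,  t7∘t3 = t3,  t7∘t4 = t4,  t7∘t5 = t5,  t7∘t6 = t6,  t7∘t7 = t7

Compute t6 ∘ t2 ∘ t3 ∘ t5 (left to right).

t1

t6 ∘ t2 = t4
t4 ∘ t3 = t2
t2 ∘ t5 = t1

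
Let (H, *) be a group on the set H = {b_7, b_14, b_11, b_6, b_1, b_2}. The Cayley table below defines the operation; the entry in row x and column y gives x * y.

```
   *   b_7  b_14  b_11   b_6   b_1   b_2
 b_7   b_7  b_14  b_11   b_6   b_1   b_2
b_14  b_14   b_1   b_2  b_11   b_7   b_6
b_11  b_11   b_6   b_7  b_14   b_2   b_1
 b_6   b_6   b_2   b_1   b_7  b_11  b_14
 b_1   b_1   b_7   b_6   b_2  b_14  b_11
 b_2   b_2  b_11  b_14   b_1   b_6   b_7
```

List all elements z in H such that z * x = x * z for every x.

An element z is central iff its row equals its column in the table.
For b_14: b_14 * b_11 = b_2 ≠ b_6 = b_11 * b_14, so b_14 ∉ Z.
Checking each element this way leaves Z(H) = {b_7}.
(Structurally, H here is isomorphic to the symmetric group S_3.)

{b_7}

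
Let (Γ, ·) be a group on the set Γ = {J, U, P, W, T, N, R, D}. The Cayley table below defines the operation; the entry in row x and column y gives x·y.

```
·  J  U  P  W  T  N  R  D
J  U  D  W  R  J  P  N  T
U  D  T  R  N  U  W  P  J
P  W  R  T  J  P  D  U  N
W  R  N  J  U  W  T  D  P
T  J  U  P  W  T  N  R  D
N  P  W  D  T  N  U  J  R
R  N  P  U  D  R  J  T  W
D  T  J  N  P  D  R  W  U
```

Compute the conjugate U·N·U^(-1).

The identity is T. In row U, the entry T sits in column U, so U^(-1) = U.
U·N = W
W·U = N

N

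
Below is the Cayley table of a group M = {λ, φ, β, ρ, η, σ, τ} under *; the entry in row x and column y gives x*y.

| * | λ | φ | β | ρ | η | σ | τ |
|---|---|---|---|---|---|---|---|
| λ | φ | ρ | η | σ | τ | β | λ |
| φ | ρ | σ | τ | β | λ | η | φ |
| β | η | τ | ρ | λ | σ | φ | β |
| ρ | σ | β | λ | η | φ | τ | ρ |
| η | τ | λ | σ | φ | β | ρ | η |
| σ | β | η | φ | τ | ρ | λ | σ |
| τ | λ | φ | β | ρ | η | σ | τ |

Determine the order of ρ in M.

The identity element is τ (its row matches the header).
ρ^1 = ρ
ρ^2 = ρ*ρ = η
ρ^3 = η*ρ = φ
ρ^4 = φ*ρ = β
ρ^5 = β*ρ = λ
ρ^6 = λ*ρ = σ
ρ^7 = σ*ρ = τ
The first power of ρ equal to the identity is ρ^7, so ord(ρ) = 7.
(Structurally, M here is isomorphic to the cyclic group Z_7.)

7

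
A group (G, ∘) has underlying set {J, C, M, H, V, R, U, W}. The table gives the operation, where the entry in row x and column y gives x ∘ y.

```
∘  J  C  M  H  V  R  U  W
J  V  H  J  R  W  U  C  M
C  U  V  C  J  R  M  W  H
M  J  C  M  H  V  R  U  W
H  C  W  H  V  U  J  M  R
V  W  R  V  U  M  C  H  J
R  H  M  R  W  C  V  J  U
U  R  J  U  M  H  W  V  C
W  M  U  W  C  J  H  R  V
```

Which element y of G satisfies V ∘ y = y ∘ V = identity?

V

First locate the identity: row M matches the header, so M is the identity.
Scan row V for M: V ∘ V = M. Hence V^(-1) = V.
(Structurally, G here is isomorphic to the quaternion group Q_8.)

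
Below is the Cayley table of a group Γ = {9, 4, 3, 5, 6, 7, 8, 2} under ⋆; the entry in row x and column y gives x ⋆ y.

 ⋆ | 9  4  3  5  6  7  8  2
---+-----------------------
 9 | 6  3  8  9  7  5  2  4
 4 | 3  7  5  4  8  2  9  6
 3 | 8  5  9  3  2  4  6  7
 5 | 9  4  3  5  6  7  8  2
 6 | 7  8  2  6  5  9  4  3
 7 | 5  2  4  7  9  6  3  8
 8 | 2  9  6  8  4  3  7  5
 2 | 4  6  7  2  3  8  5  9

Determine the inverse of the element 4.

3

First locate the identity: row 5 matches the header, so 5 is the identity.
Scan row 4 for 5: 4 ⋆ 3 = 5. Hence 4^(-1) = 3.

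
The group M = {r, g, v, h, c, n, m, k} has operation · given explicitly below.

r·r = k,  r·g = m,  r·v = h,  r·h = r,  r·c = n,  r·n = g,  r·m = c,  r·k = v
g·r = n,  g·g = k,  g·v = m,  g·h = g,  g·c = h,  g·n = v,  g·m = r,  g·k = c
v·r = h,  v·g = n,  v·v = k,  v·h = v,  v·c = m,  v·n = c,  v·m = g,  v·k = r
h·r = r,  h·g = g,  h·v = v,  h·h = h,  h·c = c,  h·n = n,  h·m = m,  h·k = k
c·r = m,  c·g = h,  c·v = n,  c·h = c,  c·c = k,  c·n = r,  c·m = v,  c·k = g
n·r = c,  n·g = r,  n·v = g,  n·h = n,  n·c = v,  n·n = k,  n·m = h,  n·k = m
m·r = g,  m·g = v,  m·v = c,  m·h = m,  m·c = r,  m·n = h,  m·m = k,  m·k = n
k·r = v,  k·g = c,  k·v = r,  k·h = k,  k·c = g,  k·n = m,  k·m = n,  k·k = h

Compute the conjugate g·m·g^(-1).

n

The identity is h. In row g, the entry h sits in column c, so g^(-1) = c.
g·m = r
r·c = n
(Structurally, M here is isomorphic to the quaternion group Q_8.)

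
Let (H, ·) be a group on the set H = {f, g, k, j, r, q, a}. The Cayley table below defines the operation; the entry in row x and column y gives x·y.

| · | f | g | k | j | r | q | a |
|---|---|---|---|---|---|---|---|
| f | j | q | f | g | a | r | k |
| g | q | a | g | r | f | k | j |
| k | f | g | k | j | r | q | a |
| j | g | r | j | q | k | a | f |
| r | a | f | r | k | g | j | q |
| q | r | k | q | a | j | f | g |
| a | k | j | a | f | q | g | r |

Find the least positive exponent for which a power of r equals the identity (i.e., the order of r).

The identity element is k (its row matches the header).
r^1 = r
r^2 = r·r = g
r^3 = g·r = f
r^4 = f·r = a
r^5 = a·r = q
r^6 = q·r = j
r^7 = j·r = k
The first power of r equal to the identity is r^7, so ord(r) = 7.

7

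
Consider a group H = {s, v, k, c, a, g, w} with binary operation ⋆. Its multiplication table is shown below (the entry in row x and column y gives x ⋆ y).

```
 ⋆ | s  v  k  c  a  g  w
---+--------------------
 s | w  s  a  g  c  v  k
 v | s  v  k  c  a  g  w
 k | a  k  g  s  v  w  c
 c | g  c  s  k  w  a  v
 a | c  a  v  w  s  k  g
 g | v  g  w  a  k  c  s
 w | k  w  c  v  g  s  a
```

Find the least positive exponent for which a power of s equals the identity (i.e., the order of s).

The identity element is v (its row matches the header).
s^1 = s
s^2 = s ⋆ s = w
s^3 = w ⋆ s = k
s^4 = k ⋆ s = a
s^5 = a ⋆ s = c
s^6 = c ⋆ s = g
s^7 = g ⋆ s = v
The first power of s equal to the identity is s^7, so ord(s) = 7.
(Structurally, H here is isomorphic to the cyclic group Z_7.)

7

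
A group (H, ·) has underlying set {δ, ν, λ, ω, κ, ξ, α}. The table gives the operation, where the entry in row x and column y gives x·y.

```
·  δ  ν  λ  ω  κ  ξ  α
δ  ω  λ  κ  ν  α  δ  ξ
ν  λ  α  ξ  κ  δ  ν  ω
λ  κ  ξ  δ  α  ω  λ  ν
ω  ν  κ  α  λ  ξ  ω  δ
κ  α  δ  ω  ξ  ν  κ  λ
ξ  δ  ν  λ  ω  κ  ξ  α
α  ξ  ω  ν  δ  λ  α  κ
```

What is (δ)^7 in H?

δ^1 = δ
δ^2 = δ·δ = ω
δ^3 = ω·δ = ν
δ^4 = ν·δ = λ
δ^5 = λ·δ = κ
δ^6 = κ·δ = α
δ^7 = α·δ = ξ
(Structurally, H here is isomorphic to the cyclic group Z_7.)

ξ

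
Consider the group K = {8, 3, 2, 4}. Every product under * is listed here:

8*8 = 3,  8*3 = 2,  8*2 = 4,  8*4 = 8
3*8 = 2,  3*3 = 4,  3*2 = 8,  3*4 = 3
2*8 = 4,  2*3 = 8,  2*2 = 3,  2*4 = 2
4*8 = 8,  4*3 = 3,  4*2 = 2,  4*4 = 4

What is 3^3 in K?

3

3^1 = 3
3^2 = 3*3 = 4
3^3 = 4*3 = 3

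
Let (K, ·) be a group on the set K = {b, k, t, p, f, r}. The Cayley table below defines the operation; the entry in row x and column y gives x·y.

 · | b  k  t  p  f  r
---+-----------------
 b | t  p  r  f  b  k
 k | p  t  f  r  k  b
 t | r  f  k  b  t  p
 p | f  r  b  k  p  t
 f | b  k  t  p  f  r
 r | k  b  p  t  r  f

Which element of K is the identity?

The identity e satisfies e·x = x for all x, so its row in the table reproduces the column headers.
Row f reads: b, k, t, p, f, r — exactly the header order. So f is the identity.
(Structurally, K here is isomorphic to the cyclic group Z_6.)

f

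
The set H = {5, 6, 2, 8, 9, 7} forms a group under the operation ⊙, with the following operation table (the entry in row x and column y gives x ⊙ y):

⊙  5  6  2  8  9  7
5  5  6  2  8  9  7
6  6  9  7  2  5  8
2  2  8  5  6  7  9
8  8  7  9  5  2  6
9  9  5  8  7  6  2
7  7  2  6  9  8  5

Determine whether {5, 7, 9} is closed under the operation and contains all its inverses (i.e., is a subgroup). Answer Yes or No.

9 ⊙ 9 = 6, which is not in {5, 7, 9}.
The subset is not closed under ⊙, so it is not a subgroup.

No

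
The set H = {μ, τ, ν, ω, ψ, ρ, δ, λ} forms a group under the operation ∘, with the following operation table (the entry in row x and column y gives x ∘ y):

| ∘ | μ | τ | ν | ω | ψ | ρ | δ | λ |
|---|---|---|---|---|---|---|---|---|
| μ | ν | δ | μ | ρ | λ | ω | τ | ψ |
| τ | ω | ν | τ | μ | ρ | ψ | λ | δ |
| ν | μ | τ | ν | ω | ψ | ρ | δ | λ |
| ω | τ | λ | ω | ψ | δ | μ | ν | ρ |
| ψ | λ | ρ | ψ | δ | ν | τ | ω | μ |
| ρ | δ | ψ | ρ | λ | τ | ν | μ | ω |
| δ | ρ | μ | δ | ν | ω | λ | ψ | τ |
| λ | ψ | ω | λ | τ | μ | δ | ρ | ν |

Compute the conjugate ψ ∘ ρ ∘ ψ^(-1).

The identity is ν. In row ψ, the entry ν sits in column ψ, so ψ^(-1) = ψ.
ψ ∘ ρ = τ
τ ∘ ψ = ρ

ρ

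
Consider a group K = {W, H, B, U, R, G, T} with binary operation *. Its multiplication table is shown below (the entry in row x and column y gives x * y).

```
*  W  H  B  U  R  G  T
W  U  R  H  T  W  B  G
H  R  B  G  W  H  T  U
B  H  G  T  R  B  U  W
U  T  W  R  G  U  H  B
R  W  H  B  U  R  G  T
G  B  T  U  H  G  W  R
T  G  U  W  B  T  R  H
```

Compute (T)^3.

U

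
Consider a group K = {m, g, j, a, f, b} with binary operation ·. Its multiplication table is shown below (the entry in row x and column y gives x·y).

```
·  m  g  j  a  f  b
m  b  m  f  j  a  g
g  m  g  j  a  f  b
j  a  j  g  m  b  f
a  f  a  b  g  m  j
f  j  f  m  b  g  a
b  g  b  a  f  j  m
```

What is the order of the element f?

The identity element is g (its row matches the header).
f^1 = f
f^2 = f·f = g
The first power of f equal to the identity is f^2, so ord(f) = 2.

2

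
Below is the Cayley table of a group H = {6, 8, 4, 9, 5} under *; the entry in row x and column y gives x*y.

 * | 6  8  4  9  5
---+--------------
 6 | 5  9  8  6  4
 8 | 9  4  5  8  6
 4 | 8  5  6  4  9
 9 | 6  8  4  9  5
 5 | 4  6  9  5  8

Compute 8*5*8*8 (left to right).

8

8*5 = 6
6*8 = 9
9*8 = 8
(Structurally, H here is isomorphic to the cyclic group Z_5.)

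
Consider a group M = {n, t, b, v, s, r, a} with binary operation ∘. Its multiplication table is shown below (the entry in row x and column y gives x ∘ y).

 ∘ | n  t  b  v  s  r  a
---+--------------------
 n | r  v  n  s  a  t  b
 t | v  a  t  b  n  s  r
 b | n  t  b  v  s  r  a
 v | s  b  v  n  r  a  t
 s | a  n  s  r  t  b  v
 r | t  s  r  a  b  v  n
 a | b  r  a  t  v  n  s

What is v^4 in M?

r

v^1 = v
v^2 = v ∘ v = n
v^3 = n ∘ v = s
v^4 = s ∘ v = r
(Structurally, M here is isomorphic to the cyclic group Z_7.)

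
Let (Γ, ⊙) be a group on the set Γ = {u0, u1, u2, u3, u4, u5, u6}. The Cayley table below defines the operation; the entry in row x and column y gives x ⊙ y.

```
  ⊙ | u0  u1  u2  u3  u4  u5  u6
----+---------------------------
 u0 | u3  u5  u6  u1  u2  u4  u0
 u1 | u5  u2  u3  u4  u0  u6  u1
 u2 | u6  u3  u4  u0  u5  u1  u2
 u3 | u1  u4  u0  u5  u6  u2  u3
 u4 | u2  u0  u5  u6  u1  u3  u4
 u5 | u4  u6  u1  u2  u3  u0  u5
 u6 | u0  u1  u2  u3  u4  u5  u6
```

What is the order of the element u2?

7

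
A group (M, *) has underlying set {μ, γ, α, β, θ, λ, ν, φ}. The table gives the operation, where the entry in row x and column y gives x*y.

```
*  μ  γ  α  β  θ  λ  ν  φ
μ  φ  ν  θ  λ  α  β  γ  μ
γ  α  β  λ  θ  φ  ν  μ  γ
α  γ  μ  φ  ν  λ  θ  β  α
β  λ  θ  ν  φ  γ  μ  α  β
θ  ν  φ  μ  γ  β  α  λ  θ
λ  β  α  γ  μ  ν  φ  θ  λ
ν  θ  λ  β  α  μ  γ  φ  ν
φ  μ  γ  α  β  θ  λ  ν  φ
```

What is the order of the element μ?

The identity element is φ (its row matches the header).
μ^1 = μ
μ^2 = μ*μ = φ
The first power of μ equal to the identity is μ^2, so ord(μ) = 2.

2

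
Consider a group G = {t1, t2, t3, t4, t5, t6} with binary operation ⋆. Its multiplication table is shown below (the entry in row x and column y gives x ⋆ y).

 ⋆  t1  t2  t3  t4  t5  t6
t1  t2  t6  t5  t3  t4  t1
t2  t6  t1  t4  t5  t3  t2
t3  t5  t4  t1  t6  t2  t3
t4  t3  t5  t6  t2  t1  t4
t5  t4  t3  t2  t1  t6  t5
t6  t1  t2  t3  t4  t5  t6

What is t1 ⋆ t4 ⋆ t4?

t6

t1 ⋆ t4 = t3
t3 ⋆ t4 = t6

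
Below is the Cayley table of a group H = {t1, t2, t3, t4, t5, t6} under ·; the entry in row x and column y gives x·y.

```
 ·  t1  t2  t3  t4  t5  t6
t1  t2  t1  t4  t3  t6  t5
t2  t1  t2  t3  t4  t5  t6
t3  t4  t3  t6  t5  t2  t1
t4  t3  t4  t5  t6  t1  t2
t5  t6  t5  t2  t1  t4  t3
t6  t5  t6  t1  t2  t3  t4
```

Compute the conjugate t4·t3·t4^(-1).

t3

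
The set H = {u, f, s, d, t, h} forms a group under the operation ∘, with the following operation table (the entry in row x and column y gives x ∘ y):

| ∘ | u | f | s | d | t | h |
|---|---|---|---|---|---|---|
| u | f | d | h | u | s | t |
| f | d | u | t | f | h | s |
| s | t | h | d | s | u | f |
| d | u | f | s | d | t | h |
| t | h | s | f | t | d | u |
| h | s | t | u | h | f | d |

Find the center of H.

{d}

An element z is central iff its row equals its column in the table.
For t: t ∘ u = h ≠ s = u ∘ t, so t ∉ Z.
Checking each element this way leaves Z(H) = {d}.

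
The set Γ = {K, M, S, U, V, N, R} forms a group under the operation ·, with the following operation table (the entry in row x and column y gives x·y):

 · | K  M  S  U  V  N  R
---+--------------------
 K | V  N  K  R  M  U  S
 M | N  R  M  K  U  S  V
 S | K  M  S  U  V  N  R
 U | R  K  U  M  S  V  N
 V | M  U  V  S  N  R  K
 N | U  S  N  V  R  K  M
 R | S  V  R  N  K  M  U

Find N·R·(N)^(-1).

The identity is S. In row N, the entry S sits in column M, so N^(-1) = M.
N·R = M
M·M = R

R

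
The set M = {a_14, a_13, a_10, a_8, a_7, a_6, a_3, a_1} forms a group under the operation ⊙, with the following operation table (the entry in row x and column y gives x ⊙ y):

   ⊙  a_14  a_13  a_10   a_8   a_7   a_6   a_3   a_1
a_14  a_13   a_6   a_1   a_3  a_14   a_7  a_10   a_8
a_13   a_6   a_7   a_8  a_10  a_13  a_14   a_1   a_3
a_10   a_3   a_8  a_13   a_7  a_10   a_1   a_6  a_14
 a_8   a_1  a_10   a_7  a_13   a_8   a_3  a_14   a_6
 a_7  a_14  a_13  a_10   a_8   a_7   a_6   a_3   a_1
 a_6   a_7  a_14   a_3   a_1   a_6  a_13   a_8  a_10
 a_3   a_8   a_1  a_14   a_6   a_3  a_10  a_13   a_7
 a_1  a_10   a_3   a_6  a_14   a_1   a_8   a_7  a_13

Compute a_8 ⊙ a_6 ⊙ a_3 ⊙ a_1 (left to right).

a_8 ⊙ a_6 = a_3
a_3 ⊙ a_3 = a_13
a_13 ⊙ a_1 = a_3

a_3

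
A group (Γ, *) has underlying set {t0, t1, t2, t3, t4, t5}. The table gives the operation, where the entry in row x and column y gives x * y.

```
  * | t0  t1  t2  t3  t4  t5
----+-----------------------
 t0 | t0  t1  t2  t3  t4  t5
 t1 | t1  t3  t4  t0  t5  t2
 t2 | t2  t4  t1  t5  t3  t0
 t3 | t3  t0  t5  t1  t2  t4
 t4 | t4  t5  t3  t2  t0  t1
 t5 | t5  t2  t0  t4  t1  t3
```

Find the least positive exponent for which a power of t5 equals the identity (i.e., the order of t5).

6

The identity element is t0 (its row matches the header).
t5^1 = t5
t5^2 = t5 * t5 = t3
t5^3 = t3 * t5 = t4
t5^4 = t4 * t5 = t1
t5^5 = t1 * t5 = t2
t5^6 = t2 * t5 = t0
The first power of t5 equal to the identity is t5^6, so ord(t5) = 6.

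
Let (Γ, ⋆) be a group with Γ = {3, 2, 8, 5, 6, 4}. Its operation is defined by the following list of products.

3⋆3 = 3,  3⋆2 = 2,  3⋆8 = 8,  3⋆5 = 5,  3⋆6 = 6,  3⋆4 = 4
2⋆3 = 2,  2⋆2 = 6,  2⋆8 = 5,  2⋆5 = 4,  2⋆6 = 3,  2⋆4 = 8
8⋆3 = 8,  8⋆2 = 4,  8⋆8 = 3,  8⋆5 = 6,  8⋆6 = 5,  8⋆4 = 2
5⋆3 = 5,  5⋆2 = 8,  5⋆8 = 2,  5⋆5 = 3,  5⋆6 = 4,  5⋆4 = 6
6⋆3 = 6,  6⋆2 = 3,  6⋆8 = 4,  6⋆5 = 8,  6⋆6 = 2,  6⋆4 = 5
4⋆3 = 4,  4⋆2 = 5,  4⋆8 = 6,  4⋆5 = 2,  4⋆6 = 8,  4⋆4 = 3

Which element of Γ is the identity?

3

The identity e satisfies e ⋆ x = x for all x, so its row in the table reproduces the column headers.
Row 3 reads: 3, 2, 8, 5, 6, 4 — exactly the header order. So 3 is the identity.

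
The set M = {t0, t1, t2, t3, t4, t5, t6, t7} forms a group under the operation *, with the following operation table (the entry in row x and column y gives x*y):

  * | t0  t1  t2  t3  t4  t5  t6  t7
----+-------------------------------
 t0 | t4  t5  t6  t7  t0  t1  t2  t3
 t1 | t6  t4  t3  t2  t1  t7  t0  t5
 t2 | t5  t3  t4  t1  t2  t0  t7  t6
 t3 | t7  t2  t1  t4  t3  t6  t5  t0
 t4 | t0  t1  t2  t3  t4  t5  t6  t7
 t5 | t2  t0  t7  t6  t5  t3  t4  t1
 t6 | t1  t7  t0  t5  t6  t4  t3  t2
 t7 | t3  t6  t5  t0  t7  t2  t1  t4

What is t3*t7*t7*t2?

t1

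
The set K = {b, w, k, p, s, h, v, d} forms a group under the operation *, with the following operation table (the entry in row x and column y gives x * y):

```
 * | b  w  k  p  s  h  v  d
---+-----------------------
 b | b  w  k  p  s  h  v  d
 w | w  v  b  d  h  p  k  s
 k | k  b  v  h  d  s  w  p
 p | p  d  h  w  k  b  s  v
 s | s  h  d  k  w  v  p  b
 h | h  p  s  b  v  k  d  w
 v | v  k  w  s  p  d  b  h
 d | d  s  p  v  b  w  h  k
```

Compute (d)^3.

d^1 = d
d^2 = d * d = k
d^3 = k * d = p
(Structurally, K here is isomorphic to the cyclic group Z_8.)

p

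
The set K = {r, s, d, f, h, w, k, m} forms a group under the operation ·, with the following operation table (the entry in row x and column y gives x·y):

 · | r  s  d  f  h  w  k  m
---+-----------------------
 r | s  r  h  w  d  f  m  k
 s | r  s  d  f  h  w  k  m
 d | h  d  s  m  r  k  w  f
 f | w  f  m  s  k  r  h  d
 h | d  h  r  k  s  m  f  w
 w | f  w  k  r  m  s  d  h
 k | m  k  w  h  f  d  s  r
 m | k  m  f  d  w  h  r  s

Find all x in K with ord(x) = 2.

{d, f, h, k, m, r, w}

Identity is s. Compute the order of each non-identity element by repeated multiplication:
  r: r → s  (order 2)
  d: d → s  (order 2)
  f: f → s  (order 2)
  h: h → s  (order 2)
  w: w → s  (order 2)
  k: k → s  (order 2)
  m: m → s  (order 2)
Elements of order 2: {d, f, h, k, m, r, w}.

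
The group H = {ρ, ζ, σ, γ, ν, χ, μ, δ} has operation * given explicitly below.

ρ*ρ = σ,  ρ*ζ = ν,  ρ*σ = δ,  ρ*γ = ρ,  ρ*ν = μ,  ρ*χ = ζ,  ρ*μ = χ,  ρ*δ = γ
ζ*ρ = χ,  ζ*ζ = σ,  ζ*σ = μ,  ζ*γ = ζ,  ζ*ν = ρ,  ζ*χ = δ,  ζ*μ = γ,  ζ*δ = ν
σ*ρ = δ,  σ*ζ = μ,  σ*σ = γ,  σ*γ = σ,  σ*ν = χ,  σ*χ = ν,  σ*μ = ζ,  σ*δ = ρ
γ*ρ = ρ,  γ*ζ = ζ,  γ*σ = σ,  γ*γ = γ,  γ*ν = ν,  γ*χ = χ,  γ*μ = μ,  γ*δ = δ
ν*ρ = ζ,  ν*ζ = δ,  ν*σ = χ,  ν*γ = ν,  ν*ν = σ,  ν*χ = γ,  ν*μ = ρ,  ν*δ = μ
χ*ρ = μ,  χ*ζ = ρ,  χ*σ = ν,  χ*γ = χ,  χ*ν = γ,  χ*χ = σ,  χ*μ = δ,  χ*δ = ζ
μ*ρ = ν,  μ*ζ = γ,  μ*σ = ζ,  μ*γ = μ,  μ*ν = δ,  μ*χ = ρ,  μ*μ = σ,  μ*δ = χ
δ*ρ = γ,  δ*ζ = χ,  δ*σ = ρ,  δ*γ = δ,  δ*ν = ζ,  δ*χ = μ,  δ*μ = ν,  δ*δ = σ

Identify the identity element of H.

The identity e satisfies e * x = x for all x, so its row in the table reproduces the column headers.
Row γ reads: ρ, ζ, σ, γ, ν, χ, μ, δ — exactly the header order. So γ is the identity.
(Structurally, H here is isomorphic to the quaternion group Q_8.)

γ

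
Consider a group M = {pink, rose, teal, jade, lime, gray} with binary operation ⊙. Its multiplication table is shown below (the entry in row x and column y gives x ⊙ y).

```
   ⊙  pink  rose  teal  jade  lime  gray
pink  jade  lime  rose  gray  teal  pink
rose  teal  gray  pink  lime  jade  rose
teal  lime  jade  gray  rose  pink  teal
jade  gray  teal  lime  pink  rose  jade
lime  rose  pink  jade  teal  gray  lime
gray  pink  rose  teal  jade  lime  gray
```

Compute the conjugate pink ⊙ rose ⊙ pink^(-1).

teal

The identity is gray. In row pink, the entry gray sits in column jade, so pink^(-1) = jade.
pink ⊙ rose = lime
lime ⊙ jade = teal
(Structurally, M here is isomorphic to the symmetric group S_3.)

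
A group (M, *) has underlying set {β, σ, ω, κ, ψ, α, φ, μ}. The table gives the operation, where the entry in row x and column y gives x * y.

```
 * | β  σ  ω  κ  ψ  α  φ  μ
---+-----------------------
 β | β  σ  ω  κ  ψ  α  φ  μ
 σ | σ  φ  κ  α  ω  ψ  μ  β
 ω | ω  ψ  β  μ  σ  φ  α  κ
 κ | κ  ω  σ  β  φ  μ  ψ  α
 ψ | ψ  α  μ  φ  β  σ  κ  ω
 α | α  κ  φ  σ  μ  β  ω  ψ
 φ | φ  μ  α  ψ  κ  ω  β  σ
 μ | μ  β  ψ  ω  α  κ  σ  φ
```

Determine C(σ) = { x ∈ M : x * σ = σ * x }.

Compare row σ with column σ entry by entry.
μ * σ = β = σ * μ, so μ commutes with σ.
α * σ = κ but σ * α = ψ, so α does not.
Collecting the elements that commute with σ: C(σ) = {β, μ, σ, φ}.

{β, μ, σ, φ}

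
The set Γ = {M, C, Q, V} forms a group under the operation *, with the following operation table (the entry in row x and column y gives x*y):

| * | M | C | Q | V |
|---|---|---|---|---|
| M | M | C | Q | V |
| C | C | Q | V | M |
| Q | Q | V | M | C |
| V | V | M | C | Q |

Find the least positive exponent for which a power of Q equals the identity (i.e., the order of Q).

The identity element is M (its row matches the header).
Q^1 = Q
Q^2 = Q*Q = M
The first power of Q equal to the identity is Q^2, so ord(Q) = 2.

2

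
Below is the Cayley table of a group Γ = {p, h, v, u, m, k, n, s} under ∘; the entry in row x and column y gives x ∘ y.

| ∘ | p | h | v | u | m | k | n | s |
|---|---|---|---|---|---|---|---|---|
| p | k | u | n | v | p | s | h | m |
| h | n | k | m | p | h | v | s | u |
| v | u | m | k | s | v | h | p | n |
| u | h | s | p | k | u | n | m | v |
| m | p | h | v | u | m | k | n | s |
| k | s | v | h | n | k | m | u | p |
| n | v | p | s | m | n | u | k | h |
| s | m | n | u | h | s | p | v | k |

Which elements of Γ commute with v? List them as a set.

{h, k, m, v}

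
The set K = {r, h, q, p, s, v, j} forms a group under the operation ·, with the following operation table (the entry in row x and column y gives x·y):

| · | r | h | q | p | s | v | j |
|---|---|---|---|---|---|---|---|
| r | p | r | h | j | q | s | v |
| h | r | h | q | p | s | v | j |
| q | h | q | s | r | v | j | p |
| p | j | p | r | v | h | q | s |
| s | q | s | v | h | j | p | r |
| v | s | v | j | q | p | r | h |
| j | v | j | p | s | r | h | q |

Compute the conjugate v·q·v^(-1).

q

The identity is h. In row v, the entry h sits in column j, so v^(-1) = j.
v·q = j
j·j = q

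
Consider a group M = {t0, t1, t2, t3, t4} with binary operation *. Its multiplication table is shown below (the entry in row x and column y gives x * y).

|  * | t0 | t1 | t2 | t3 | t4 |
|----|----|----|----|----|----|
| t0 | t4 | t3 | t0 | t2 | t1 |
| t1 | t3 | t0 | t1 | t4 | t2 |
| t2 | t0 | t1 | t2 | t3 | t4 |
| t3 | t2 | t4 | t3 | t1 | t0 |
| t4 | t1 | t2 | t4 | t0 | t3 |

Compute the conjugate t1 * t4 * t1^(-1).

t4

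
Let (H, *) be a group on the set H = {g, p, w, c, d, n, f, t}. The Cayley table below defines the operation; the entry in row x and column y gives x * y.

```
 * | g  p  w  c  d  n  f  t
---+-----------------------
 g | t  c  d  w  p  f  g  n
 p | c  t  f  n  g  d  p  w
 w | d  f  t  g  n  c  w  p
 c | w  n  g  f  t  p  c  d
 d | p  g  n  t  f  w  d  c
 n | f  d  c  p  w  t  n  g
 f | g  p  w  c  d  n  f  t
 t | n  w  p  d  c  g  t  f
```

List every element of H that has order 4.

Identity is f. Compute the order of each non-identity element by repeated multiplication:
  g: g → t → n → f  (order 4)
  p: p → t → w → f  (order 4)
  w: w → t → p → f  (order 4)
  c: c → f  (order 2)
  d: d → f  (order 2)
  n: n → t → g → f  (order 4)
  t: t → f  (order 2)
Elements of order 4: {g, n, p, w}.

{g, n, p, w}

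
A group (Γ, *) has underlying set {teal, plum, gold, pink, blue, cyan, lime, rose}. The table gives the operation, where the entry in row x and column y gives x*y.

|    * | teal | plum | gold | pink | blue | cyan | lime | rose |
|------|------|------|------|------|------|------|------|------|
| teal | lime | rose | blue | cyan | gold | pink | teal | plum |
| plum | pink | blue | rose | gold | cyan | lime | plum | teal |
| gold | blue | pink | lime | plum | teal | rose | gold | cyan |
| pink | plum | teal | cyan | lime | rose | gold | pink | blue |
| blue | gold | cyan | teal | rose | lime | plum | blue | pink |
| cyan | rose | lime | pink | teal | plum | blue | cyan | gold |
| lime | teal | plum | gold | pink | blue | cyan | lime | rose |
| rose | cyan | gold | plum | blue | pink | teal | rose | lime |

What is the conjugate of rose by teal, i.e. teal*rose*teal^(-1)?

pink

The identity is lime. In row teal, the entry lime sits in column teal, so teal^(-1) = teal.
teal*rose = plum
plum*teal = pink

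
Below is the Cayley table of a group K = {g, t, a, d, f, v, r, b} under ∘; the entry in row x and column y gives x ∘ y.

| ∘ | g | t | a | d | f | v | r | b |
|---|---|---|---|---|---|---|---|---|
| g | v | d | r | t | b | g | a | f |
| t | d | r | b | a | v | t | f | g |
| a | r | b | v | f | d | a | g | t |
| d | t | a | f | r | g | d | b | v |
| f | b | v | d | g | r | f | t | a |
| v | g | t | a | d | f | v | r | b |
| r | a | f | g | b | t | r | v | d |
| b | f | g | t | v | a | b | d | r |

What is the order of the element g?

2

The identity element is v (its row matches the header).
g^1 = g
g^2 = g ∘ g = v
The first power of g equal to the identity is g^2, so ord(g) = 2.
(Structurally, K here is isomorphic to Z_2 x Z_4.)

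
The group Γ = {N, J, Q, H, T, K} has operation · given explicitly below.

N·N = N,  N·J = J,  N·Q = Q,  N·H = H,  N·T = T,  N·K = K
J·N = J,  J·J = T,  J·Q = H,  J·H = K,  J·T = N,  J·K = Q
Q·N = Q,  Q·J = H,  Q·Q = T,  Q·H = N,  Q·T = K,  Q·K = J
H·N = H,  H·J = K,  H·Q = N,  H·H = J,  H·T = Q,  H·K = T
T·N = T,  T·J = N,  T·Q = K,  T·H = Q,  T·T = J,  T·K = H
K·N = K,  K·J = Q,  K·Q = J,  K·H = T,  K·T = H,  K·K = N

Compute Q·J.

Read row Q, column J: Q·J = H.

H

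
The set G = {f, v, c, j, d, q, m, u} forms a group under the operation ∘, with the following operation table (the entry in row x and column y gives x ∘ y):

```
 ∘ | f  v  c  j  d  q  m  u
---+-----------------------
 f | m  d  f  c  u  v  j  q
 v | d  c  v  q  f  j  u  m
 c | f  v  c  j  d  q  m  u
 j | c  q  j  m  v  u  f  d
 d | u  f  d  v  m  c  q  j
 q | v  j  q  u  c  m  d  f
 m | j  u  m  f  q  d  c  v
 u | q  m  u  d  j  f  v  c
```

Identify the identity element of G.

The identity e satisfies e ∘ x = x for all x, so its row in the table reproduces the column headers.
Row c reads: f, v, c, j, d, q, m, u — exactly the header order. So c is the identity.

c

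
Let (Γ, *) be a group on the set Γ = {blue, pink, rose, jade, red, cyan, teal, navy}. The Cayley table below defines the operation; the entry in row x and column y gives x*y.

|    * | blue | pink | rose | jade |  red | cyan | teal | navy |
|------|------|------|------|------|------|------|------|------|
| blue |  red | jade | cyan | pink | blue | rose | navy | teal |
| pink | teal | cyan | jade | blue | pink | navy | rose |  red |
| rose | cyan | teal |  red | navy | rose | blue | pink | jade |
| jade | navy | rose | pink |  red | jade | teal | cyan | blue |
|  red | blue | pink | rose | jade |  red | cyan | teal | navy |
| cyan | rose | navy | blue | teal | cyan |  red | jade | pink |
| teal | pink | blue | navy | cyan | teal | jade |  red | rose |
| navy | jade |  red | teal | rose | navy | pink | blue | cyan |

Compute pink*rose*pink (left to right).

rose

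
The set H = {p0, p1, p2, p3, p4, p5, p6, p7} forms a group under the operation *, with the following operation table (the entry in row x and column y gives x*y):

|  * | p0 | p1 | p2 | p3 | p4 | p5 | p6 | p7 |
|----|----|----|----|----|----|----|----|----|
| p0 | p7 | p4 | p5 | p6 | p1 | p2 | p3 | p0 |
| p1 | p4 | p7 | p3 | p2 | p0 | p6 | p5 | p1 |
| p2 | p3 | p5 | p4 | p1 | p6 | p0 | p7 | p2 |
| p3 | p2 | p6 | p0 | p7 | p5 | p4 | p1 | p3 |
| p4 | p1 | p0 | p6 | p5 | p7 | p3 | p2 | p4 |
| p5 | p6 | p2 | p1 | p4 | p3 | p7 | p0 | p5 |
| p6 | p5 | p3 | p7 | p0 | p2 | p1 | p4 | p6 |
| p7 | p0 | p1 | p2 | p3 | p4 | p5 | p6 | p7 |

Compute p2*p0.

p3

Read row p2, column p0: p2*p0 = p3.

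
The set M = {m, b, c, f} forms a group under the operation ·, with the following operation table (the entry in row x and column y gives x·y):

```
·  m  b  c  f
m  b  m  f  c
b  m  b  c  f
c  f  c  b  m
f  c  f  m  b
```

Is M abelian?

Check whether the table is symmetric across its main diagonal.
Every entry (row x, col y) equals the entry (row y, col x), so M is abelian.
(In fact M ≅ the Klein four-group V_4.)

Yes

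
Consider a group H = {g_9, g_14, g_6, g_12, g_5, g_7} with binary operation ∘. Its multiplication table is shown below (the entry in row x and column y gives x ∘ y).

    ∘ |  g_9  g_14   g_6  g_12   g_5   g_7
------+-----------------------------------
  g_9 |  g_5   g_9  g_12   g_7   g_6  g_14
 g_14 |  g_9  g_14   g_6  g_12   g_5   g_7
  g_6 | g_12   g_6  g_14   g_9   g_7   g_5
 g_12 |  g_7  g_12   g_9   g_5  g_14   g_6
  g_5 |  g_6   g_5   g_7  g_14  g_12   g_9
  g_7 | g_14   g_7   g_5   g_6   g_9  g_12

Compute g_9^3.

g_6

g_9^1 = g_9
g_9^2 = g_9 ∘ g_9 = g_5
g_9^3 = g_5 ∘ g_9 = g_6
(Structurally, H here is isomorphic to the cyclic group Z_6.)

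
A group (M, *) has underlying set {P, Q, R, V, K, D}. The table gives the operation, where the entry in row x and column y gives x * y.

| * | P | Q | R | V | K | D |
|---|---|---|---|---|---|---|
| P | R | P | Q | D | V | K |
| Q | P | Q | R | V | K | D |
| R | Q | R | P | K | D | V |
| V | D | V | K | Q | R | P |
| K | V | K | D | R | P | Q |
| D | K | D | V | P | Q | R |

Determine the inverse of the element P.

First locate the identity: row Q matches the header, so Q is the identity.
Scan row P for Q: P * R = Q. Hence P^(-1) = R.

R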